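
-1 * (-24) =24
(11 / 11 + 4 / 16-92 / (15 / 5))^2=124609 / 144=865.34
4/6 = 2/3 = 0.67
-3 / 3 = -1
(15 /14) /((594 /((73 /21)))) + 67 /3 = 1300433 /58212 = 22.34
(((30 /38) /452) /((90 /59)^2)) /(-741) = -3481 /3436402320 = -0.00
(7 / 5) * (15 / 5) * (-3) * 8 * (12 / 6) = -1008 / 5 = -201.60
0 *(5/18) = 0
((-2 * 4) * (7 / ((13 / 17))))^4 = 821386940416 / 28561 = 28759039.96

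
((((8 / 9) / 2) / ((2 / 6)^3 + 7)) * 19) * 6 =36 / 5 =7.20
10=10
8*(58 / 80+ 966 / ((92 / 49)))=20609 / 5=4121.80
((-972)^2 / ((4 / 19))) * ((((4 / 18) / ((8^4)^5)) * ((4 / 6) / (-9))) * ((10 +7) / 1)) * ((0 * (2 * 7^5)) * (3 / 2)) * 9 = 0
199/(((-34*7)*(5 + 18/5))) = -995/10234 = -0.10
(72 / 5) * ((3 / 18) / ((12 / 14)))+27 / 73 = 3.17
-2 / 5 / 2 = -1 / 5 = -0.20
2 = 2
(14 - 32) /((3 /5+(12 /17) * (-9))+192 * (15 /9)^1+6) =-0.06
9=9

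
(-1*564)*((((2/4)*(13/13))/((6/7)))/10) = -329/10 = -32.90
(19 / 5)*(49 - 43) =114 / 5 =22.80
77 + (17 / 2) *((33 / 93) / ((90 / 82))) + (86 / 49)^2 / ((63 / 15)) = 3773898479 / 46891530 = 80.48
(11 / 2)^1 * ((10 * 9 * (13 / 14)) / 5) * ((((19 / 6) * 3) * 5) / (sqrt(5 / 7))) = 24453 * sqrt(35) / 28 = 5166.64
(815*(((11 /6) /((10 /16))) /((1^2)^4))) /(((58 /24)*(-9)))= -28688 /261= -109.92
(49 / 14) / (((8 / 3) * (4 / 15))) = 315 / 64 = 4.92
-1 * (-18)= 18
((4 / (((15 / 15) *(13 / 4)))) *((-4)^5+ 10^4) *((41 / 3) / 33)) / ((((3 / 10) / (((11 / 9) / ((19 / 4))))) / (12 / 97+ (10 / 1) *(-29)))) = -2207546429440 / 1940679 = -1137512.40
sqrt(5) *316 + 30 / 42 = 5 / 7 + 316 *sqrt(5) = 707.31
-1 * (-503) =503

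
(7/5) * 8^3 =3584/5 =716.80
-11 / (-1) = 11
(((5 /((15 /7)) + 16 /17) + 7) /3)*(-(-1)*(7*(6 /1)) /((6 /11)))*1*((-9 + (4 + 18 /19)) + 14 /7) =-524524 /969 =-541.30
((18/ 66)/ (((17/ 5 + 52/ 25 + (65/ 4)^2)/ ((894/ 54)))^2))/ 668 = 888040000/ 576563847748911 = 0.00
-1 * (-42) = 42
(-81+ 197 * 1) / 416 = 29 / 104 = 0.28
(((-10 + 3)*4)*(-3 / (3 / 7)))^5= 289254654976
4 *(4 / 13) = 16 / 13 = 1.23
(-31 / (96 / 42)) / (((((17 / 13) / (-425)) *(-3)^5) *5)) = -3.63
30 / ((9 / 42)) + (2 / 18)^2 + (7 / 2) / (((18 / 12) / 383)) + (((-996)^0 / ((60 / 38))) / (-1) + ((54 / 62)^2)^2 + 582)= 1208568633637 / 748052010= 1615.62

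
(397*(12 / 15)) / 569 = 1588 / 2845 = 0.56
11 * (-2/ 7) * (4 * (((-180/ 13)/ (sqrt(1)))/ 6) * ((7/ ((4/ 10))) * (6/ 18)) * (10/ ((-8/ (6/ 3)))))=-5500/ 13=-423.08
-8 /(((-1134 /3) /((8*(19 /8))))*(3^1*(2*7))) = 38 /3969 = 0.01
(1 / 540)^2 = 0.00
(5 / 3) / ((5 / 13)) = 13 / 3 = 4.33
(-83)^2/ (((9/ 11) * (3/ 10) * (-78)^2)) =378895/ 82134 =4.61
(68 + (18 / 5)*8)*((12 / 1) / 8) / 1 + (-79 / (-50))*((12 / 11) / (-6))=39851 / 275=144.91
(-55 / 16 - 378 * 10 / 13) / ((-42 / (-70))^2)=-1529875 / 1872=-817.24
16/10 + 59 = 60.60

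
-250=-250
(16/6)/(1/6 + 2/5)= 4.71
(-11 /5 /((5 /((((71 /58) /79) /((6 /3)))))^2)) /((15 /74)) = -2051687 /78730215000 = -0.00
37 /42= 0.88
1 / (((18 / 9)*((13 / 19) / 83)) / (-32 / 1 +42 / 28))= -96197 / 52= -1849.94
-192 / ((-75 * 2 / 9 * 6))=48 / 25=1.92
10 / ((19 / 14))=140 / 19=7.37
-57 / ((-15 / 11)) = 41.80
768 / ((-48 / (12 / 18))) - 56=-200 / 3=-66.67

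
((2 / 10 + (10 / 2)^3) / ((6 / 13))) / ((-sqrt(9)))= -4069 / 45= -90.42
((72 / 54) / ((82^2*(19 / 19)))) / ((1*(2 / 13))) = 13 / 10086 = 0.00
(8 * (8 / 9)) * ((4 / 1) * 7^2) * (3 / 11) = 12544 / 33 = 380.12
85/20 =17/4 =4.25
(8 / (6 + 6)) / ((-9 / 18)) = -4 / 3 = -1.33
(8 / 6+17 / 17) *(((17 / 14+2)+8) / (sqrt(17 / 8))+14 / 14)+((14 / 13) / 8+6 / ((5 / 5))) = 1321 / 156+157 *sqrt(34) / 51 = 26.42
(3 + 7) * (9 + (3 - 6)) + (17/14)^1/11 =9257/154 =60.11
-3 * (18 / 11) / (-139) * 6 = 324 / 1529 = 0.21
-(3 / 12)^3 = -1 / 64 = -0.02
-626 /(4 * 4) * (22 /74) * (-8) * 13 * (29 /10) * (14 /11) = 4464.90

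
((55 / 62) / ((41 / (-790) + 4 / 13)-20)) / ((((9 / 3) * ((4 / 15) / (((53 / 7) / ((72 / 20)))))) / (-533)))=199455595625 / 3168125352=62.96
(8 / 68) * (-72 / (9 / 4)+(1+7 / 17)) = -1040 / 289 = -3.60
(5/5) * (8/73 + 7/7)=1.11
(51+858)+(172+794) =1875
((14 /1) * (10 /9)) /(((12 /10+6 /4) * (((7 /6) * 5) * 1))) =80 /81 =0.99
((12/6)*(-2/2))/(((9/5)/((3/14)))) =-5/21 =-0.24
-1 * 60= -60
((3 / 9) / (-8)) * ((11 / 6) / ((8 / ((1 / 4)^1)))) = -11 / 4608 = -0.00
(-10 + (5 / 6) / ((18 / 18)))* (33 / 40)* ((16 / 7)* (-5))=605 / 7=86.43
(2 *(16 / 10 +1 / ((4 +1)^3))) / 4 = 201 / 250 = 0.80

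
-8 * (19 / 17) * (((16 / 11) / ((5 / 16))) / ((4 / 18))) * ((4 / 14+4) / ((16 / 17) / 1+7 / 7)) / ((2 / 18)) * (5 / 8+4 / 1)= -14577408 / 847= -17210.64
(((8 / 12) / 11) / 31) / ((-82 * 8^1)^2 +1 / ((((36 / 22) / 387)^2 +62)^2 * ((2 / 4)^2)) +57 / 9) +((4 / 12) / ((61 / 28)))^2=0.02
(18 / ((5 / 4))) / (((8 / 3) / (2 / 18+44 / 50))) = 669 / 125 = 5.35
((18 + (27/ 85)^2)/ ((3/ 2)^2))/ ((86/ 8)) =232496/ 310675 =0.75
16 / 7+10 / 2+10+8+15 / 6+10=529 / 14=37.79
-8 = -8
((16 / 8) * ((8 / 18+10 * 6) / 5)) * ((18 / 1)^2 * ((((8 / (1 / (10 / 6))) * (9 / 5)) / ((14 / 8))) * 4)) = 15040512 / 35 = 429728.91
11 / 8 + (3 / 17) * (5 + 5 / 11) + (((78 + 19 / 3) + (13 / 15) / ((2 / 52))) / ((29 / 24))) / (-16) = -3.19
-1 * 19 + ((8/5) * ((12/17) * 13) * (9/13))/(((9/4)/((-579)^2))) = 128730929/85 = 1514481.52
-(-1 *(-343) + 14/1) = -357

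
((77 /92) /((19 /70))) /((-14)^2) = 55 /3496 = 0.02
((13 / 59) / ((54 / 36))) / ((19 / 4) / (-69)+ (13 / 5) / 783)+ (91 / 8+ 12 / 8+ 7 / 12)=11.22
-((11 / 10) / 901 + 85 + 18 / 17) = -86.06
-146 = -146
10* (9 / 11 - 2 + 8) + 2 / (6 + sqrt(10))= 9816 / 143 - sqrt(10) / 13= 68.40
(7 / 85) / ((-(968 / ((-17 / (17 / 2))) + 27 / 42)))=98 / 575195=0.00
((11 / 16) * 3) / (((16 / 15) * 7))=495 / 1792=0.28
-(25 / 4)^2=-625 / 16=-39.06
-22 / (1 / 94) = -2068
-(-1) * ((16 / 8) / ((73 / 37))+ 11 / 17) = 2061 / 1241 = 1.66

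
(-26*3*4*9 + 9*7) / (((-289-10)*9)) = 305 / 299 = 1.02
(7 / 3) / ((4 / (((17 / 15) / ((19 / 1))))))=119 / 3420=0.03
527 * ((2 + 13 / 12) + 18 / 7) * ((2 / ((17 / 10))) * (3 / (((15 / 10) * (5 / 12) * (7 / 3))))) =353400 / 49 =7212.24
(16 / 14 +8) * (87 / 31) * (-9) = -50112 / 217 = -230.93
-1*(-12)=12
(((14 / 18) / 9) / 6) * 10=35 / 243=0.14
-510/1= -510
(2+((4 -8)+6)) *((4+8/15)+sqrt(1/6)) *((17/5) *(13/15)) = 442 *sqrt(6)/225+60112/1125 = 58.24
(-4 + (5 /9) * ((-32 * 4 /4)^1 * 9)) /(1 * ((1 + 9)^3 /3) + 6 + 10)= -123 /262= -0.47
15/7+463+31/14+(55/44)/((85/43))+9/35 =1114427/2380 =468.25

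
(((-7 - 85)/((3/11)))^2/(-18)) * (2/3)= -1024144/243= -4214.58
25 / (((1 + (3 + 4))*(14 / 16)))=3.57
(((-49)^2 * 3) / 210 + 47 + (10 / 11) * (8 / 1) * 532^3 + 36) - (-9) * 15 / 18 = 60227514064 / 55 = 1095045710.25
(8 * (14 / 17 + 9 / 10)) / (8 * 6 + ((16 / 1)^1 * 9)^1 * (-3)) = -293 / 8160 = -0.04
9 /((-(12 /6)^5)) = -0.28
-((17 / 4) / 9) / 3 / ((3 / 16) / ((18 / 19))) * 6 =-272 / 57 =-4.77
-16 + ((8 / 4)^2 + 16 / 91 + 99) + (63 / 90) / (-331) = 26257593 / 301210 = 87.17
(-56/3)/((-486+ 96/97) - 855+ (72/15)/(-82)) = 1113560/79941807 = 0.01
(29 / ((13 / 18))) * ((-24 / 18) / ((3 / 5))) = -1160 / 13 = -89.23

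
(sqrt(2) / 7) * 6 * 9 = 54 * sqrt(2) / 7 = 10.91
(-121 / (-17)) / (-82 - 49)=-121 / 2227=-0.05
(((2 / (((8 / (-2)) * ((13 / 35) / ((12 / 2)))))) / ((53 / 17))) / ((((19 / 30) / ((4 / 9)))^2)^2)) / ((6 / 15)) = -3808000000 / 2424361563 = -1.57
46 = 46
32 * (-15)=-480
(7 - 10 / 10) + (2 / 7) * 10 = 62 / 7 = 8.86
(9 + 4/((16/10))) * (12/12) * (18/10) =207/10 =20.70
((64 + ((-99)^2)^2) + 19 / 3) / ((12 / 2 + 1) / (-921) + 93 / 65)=2875306112185 / 42599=67497033.08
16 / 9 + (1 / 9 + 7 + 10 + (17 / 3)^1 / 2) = 21.72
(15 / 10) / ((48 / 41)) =41 / 32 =1.28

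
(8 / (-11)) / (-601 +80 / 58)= 232 / 191279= 0.00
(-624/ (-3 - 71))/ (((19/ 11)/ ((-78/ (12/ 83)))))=-1851564/ 703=-2633.80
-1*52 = -52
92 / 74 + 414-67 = 12885 / 37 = 348.24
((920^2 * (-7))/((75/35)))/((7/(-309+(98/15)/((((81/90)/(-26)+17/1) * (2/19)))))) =4787931601600/39699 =120605849.05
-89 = -89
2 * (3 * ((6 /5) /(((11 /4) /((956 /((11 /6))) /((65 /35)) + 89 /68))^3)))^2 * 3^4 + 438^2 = 22360150266969810266699461563461950187098092 /9141256025117845006571361025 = 2446069796702970.38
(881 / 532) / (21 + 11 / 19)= 881 / 11480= 0.08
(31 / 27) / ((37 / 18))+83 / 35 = 11383 / 3885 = 2.93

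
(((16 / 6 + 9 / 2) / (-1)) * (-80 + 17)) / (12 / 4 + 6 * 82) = 0.91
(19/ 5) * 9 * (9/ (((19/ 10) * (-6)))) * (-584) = 15768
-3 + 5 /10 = -5 /2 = -2.50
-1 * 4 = -4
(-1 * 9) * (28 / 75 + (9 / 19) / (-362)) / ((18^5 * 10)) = -0.00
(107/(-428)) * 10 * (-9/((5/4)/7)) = 126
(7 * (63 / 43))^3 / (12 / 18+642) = 257298363 / 153289496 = 1.68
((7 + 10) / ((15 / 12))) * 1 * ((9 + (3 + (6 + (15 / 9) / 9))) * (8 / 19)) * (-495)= -2938144 / 57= -51546.39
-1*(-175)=175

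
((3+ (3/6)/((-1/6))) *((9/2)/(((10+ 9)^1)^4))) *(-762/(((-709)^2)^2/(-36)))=0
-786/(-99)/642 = 131/10593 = 0.01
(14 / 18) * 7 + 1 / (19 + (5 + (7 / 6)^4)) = 1653409 / 301545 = 5.48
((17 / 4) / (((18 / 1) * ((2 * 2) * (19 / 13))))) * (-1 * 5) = -0.20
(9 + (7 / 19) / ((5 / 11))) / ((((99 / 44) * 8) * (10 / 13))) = 3029 / 4275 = 0.71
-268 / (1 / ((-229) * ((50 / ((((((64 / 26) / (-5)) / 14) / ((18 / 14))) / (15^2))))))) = -50488059375 / 2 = -25244029687.50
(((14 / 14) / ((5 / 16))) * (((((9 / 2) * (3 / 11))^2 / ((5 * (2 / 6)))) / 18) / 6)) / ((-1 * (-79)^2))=-81 / 18879025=-0.00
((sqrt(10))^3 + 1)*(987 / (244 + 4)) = 987 / 248 + 4935*sqrt(10) / 124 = 129.83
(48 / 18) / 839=8 / 2517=0.00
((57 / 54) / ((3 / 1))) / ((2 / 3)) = 19 / 36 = 0.53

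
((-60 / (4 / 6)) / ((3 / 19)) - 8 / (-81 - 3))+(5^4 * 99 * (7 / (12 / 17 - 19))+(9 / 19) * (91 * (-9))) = -3056745788 / 124089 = -24633.50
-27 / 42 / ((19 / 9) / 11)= -891 / 266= -3.35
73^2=5329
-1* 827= -827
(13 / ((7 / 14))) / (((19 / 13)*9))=338 / 171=1.98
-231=-231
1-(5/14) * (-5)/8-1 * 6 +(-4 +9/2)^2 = -507/112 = -4.53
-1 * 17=-17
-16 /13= -1.23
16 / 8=2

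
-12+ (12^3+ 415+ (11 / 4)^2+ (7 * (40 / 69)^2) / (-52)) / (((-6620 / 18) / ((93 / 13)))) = -254871847161 / 4734676960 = -53.83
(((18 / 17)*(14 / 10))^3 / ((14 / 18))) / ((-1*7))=-367416 / 614125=-0.60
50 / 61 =0.82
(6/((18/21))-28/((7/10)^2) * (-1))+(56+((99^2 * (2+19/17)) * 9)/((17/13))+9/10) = 4256768767/20230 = 210418.62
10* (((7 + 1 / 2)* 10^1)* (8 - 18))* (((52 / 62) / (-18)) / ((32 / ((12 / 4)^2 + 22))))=8125 / 24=338.54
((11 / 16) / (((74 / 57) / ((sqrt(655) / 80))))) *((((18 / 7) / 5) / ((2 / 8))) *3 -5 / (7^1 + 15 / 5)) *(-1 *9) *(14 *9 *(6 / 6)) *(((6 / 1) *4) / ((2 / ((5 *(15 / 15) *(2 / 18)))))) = -6720813 *sqrt(655) / 23680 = -7263.75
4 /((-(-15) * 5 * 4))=1 /75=0.01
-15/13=-1.15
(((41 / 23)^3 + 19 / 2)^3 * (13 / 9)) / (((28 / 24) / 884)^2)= 255240711638357318991000 / 88256480411687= 2892033655.18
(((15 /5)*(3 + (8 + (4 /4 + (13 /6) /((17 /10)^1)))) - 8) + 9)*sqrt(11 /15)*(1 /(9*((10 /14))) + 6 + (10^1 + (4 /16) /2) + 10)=3282967*sqrt(165) /45900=918.75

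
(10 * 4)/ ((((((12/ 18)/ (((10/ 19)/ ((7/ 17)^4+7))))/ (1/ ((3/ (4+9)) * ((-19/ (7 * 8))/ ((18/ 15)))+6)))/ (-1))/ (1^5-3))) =2605855200/ 1721088457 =1.51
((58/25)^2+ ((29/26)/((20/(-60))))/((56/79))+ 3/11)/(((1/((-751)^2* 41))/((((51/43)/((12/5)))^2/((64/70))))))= 62524383650003701/10830110720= 5773198.93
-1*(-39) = 39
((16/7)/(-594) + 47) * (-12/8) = -97705/1386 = -70.49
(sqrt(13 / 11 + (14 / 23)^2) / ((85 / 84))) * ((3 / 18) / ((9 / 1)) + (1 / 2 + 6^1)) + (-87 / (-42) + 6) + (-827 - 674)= -20901 / 14 + 448 * sqrt(99363) / 17595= -1484.90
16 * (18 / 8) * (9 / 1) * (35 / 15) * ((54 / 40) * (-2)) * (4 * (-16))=130636.80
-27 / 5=-5.40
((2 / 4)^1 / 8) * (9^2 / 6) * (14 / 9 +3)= 123 / 32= 3.84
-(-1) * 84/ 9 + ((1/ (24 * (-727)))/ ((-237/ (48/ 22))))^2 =33526457006197/ 3592120393521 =9.33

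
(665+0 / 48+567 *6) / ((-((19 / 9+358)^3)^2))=-44109603 / 23652557457890587009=-0.00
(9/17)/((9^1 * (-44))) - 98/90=-36697/33660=-1.09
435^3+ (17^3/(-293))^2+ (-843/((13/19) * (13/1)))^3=33755896604631686059/414376725841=81461854.64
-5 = -5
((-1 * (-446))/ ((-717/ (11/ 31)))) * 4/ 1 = -19624/ 22227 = -0.88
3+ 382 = 385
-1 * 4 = -4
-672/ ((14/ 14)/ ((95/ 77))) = -9120/ 11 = -829.09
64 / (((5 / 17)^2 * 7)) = 18496 / 175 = 105.69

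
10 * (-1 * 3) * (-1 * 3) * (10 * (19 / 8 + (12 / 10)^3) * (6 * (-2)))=-221562 / 5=-44312.40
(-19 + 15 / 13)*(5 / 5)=-232 / 13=-17.85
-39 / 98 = -0.40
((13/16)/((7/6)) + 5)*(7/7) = 319/56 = 5.70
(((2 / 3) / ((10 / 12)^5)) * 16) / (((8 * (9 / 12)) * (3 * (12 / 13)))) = 4992 / 3125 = 1.60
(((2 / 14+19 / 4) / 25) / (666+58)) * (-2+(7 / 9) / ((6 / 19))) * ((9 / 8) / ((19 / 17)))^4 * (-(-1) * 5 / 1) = 13902488055 / 21642177019904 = 0.00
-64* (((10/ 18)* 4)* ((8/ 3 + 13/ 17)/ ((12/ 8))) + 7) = -773.34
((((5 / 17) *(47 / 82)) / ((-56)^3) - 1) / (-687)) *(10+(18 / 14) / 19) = 17252587859 / 1177285057536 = 0.01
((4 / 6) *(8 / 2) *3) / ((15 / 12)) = 32 / 5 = 6.40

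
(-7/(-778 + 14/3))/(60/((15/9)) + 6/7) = 49/199520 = 0.00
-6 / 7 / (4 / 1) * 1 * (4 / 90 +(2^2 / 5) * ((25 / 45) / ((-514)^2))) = -132103 / 13870290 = -0.01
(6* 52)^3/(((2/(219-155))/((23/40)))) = 2794162176/5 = 558832435.20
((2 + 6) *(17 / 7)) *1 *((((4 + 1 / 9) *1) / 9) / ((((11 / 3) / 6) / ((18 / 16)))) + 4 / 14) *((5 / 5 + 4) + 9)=23596 / 77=306.44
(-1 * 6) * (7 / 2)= -21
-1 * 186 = -186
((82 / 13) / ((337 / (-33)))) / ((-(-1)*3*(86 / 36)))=-16236 / 188383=-0.09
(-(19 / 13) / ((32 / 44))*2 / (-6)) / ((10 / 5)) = 209 / 624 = 0.33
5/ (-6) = -5/ 6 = -0.83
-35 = -35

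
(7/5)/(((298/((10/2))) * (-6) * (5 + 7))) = -7/21456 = -0.00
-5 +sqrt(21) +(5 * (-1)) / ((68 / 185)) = -1265 / 68 +sqrt(21) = -14.02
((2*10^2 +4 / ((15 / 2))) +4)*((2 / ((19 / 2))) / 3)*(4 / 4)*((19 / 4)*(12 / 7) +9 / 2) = 181.47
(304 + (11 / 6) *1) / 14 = 1835 / 84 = 21.85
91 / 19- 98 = -93.21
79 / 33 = 2.39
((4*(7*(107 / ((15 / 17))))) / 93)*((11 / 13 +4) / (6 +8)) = 25466 / 2015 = 12.64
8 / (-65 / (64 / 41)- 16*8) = -512 / 10857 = -0.05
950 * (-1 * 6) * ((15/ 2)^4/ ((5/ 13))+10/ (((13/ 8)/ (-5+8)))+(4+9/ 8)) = -2445344175/ 52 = -47025849.52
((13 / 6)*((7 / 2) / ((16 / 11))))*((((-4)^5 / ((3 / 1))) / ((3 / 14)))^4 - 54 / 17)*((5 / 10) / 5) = 359389159016174075789 / 107075520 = 3356408252943.10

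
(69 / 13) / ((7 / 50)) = 3450 / 91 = 37.91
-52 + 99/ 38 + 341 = 11081/ 38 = 291.61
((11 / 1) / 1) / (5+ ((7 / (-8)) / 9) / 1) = 792 / 353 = 2.24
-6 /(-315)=2 /105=0.02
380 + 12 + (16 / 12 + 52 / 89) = 105176 / 267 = 393.92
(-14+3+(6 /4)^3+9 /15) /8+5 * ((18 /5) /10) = 59 /64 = 0.92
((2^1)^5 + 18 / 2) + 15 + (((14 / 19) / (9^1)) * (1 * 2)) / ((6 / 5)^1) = 28798 / 513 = 56.14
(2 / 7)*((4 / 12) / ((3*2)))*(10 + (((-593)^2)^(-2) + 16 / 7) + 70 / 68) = 391869093848207 / 1854113345899794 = 0.21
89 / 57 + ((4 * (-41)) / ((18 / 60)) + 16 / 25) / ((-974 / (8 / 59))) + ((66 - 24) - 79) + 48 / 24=-455338366 / 13648175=-33.36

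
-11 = -11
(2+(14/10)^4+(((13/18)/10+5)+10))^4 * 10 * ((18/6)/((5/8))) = 49030206275242393587841/5339355468750000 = 9182794.92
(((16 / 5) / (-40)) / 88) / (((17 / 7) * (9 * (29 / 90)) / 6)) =-0.00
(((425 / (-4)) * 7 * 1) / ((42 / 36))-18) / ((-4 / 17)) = 22287 / 8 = 2785.88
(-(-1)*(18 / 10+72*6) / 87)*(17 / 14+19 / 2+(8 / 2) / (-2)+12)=723 / 7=103.29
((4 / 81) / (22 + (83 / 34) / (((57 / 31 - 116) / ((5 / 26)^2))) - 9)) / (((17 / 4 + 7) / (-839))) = -1091913207424 / 3854079252135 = -0.28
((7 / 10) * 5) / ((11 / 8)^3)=1792 / 1331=1.35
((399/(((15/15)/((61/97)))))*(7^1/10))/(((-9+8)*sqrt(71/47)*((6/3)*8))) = -170373*sqrt(3337)/1101920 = -8.93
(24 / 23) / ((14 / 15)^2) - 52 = -57254 / 1127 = -50.80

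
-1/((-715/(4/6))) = 2/2145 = 0.00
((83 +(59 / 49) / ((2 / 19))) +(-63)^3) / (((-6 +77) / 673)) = -2369268.64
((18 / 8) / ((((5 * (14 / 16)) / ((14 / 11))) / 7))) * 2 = 504 / 55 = 9.16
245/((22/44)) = 490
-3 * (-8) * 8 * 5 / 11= 87.27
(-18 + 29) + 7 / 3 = 40 / 3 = 13.33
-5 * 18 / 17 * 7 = -630 / 17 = -37.06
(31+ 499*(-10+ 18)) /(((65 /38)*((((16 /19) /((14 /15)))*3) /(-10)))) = -1129569 /130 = -8688.99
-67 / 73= -0.92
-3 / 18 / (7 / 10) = -5 / 21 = -0.24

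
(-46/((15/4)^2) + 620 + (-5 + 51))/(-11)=-149114/2475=-60.25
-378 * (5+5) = -3780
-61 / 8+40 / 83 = -4743 / 664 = -7.14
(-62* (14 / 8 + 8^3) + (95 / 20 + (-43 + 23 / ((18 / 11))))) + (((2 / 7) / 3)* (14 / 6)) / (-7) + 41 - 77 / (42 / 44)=-893659 / 28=-31916.39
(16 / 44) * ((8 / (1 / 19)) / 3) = 608 / 33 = 18.42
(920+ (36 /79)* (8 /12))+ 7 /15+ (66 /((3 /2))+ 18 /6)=1146808 /1185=967.77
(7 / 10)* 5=7 / 2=3.50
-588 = -588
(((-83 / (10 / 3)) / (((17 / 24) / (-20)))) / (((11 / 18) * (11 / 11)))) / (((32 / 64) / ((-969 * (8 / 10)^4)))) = -6278529024 / 6875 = -913240.59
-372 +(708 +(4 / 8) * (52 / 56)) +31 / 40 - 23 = 87987 / 280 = 314.24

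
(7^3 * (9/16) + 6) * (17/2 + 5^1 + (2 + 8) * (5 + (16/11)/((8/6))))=5210571/352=14802.76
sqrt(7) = 2.65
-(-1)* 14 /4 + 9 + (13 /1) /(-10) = 56 /5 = 11.20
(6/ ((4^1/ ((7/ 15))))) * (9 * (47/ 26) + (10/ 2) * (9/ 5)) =4599/ 260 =17.69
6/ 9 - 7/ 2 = -17/ 6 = -2.83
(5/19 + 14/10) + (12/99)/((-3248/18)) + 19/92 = 36476343/19516420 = 1.87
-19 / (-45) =19 / 45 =0.42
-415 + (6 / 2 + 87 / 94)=-38641 / 94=-411.07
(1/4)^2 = 1/16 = 0.06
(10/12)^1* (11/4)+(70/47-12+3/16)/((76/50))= -385765/85728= -4.50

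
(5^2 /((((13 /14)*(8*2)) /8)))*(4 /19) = 700 /247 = 2.83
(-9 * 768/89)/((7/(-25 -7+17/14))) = 1489536/4361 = 341.56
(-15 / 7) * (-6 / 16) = 45 / 56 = 0.80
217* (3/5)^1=651/5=130.20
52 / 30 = 26 / 15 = 1.73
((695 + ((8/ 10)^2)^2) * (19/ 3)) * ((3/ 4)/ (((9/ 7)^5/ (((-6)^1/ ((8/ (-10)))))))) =46264007041/ 6561000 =7051.37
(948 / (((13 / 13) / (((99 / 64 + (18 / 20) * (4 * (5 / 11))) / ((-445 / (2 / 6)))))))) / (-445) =177039 / 34852400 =0.01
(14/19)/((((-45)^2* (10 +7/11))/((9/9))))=154/4501575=0.00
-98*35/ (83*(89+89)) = -1715/ 7387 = -0.23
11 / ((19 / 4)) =44 / 19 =2.32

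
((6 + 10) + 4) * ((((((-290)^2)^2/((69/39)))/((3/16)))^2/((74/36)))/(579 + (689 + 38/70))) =104481810808560640000000000/29966263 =3486647995065672352.94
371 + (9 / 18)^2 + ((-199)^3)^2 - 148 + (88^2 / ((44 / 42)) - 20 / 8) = 248415362425655 / 4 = 62103840606413.75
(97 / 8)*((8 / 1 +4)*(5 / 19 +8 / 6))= 8827 / 38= 232.29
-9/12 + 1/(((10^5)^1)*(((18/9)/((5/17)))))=-509999/680000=-0.75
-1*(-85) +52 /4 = 98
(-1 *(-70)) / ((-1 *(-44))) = 35 / 22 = 1.59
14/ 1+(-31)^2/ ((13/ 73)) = 70335/ 13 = 5410.38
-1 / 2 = -0.50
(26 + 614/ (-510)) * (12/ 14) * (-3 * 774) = -29364012/ 595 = -49351.28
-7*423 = -2961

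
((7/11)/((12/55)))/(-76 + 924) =35/10176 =0.00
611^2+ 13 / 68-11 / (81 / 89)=2056186549 / 5508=373309.10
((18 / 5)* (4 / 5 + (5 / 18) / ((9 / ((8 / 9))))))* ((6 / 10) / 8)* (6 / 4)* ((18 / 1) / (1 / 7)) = 5278 / 125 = 42.22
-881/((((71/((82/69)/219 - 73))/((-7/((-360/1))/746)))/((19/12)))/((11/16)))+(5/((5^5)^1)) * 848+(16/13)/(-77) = 9459158028352412327/6922105302752640000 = 1.37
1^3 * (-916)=-916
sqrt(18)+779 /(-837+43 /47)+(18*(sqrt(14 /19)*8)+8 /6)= 47345 /117888+3*sqrt(2)+144*sqrt(266) /19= 128.25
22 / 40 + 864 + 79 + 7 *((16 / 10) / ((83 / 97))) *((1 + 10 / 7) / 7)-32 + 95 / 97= 1033666863 / 1127140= 917.07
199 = 199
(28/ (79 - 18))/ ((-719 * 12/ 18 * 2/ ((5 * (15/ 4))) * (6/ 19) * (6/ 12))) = -9975/ 175436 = -0.06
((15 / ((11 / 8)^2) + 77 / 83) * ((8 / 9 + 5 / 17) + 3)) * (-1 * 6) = -113916160 / 512193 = -222.41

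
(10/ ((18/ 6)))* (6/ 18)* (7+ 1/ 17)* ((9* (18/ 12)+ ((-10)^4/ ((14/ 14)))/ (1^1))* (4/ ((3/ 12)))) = 64086400/ 51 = 1256596.08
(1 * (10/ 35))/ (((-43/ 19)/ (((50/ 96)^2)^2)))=-7421875/ 798916608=-0.01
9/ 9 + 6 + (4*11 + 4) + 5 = 60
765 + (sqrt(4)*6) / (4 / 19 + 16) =58962 / 77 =765.74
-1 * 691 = -691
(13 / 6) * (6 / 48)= 13 / 48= 0.27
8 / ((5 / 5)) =8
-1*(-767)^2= -588289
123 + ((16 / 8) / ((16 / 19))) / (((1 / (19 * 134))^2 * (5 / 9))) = 277111689 / 10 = 27711168.90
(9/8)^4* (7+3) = 16.02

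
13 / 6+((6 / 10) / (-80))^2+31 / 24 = 1660027 / 480000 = 3.46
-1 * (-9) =9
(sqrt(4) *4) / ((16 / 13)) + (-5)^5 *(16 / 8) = -12487 / 2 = -6243.50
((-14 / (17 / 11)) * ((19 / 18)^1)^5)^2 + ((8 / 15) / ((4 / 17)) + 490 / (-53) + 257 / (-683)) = 133.56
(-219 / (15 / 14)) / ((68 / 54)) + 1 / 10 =-27577 / 170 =-162.22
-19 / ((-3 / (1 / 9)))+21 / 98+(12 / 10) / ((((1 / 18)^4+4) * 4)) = 788056567 / 793620450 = 0.99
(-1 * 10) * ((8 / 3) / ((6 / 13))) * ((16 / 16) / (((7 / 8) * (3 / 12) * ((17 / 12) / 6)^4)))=-49686773760 / 584647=-84985.94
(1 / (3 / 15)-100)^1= -95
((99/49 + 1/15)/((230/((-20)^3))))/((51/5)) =-7.12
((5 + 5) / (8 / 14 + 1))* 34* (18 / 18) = 2380 / 11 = 216.36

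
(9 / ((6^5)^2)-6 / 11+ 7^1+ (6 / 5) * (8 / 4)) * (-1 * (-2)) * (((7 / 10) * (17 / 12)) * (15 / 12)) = 389355150737 / 17736744960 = 21.95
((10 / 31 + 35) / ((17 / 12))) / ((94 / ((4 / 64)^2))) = 3285 / 3170432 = 0.00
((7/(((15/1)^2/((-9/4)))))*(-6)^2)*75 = -189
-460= -460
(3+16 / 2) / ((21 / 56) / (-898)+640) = 79024 / 4597757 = 0.02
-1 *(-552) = 552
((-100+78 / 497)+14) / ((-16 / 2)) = 10.73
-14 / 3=-4.67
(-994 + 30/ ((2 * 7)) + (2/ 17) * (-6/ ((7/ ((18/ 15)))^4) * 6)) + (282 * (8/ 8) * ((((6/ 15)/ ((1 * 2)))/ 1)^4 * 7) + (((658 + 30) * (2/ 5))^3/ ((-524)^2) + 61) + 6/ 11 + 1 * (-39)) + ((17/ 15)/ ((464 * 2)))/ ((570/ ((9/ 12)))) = -1814182919482090515157/ 2037835831083360000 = -890.25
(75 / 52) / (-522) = -25 / 9048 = -0.00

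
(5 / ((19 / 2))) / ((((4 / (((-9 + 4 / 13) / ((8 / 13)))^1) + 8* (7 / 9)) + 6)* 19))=5085 / 2191631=0.00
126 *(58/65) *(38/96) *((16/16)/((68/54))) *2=70.68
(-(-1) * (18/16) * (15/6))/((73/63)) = 2835/1168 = 2.43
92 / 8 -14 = -2.50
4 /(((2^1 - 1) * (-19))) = -4 /19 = -0.21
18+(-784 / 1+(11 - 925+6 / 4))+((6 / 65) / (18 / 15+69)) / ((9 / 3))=-15317987 / 9126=-1678.50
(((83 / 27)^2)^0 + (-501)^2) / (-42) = -125501 / 21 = -5976.24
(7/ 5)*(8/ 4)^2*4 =112/ 5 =22.40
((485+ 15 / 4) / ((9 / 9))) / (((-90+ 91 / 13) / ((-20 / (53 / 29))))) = 283475 / 4399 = 64.44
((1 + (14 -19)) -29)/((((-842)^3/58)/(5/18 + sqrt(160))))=1595/1790843064 + 957 *sqrt(10)/74618461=0.00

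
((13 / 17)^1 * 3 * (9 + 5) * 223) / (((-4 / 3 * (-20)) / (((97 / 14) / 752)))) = 2530827 / 1022720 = 2.47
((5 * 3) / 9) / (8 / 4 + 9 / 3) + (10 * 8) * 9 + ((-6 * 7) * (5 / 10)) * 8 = 1657 / 3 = 552.33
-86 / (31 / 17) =-1462 / 31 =-47.16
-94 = -94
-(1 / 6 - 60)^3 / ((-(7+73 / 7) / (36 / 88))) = -323877953 / 64416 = -5027.91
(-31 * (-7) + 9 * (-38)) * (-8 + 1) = 875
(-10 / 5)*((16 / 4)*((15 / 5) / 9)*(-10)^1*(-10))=-800 / 3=-266.67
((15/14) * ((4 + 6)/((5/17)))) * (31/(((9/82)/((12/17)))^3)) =5469570560/18207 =300410.31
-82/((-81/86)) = 7052/81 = 87.06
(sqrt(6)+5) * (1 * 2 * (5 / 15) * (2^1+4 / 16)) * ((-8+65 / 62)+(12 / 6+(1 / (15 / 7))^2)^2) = -6381313 / 418500-6381313 * sqrt(6) / 2092500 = -22.72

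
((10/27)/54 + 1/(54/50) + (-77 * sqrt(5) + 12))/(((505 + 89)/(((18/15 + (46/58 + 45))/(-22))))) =-16060598/345338235 + 23849 * sqrt(5)/86130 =0.57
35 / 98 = 5 / 14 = 0.36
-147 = -147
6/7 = 0.86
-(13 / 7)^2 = -169 / 49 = -3.45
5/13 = 0.38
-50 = -50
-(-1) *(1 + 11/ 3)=14/ 3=4.67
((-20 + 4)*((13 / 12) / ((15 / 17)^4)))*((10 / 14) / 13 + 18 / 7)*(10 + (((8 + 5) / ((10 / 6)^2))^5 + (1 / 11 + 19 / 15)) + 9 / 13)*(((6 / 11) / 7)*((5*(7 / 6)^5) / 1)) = -16185982234348910460869 / 113383883056640625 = -142753.82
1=1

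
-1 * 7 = -7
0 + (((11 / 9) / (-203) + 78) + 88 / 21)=150151 / 1827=82.18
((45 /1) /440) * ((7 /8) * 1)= 63 /704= 0.09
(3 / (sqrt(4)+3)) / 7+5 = 178 / 35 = 5.09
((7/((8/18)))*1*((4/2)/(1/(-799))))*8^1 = -201348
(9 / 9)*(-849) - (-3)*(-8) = -873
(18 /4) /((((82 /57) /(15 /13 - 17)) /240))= -6340680 /533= -11896.21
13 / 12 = 1.08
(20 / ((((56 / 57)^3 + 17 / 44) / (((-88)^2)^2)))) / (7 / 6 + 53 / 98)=287332835191750656 / 545944327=526304278.63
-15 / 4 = -3.75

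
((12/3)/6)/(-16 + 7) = -2/27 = -0.07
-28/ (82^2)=-7/ 1681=-0.00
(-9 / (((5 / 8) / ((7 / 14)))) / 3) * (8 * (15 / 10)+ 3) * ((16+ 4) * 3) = -2160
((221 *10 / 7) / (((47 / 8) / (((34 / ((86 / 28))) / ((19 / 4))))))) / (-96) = -150280 / 115197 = -1.30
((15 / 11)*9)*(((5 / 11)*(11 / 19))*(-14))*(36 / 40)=-8505 / 209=-40.69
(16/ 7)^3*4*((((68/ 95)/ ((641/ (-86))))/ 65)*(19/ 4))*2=-47906816/ 71455475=-0.67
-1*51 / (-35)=51 / 35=1.46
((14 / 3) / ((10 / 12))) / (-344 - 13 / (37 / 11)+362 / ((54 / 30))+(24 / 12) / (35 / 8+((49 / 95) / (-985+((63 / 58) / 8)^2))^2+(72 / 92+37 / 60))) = -0.04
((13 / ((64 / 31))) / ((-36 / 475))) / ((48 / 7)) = -1339975 / 110592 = -12.12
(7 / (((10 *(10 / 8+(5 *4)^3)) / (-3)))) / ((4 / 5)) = -21 / 64010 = -0.00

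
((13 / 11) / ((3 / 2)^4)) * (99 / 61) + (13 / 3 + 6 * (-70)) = -227993 / 549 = -415.29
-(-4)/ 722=2/ 361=0.01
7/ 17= 0.41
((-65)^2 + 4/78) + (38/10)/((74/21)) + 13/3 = 20348527/4810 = 4230.46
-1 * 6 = -6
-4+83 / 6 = 59 / 6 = 9.83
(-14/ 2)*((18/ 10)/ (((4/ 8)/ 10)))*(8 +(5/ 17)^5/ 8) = -5725060299/ 2839714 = -2016.07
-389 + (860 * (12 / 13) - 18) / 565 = -2847119 / 7345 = -387.63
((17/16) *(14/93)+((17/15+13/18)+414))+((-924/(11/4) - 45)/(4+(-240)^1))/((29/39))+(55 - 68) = 7736940893/19094760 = 405.19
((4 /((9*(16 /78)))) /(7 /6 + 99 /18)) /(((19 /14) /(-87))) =-7917 /380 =-20.83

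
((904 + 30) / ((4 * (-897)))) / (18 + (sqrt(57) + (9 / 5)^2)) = -688825 / 49102976 + 291875 * sqrt(57) / 441926784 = -0.01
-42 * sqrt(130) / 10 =-21 * sqrt(130) / 5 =-47.89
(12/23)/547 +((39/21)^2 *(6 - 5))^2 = 359354753/30206981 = 11.90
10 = 10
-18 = -18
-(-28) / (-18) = -14 / 9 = -1.56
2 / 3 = 0.67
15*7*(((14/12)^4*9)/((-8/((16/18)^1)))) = -84035/432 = -194.53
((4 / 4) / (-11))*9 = -9 / 11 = -0.82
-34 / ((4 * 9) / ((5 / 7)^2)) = -425 / 882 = -0.48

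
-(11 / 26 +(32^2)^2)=-27262987 / 26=-1048576.42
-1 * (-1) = 1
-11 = -11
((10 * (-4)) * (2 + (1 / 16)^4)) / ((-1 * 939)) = 218455 / 2564096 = 0.09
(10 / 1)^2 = 100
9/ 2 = 4.50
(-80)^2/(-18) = -3200/9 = -355.56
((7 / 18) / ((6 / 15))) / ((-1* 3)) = -35 / 108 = -0.32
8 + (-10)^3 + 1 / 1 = -991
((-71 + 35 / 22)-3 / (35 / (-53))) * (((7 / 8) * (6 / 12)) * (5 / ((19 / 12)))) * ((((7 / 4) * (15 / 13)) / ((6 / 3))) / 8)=-15733305 / 1391104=-11.31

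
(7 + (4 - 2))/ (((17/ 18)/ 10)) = 1620/ 17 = 95.29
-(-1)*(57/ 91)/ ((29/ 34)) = 1938/ 2639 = 0.73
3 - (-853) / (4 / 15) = 12807 / 4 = 3201.75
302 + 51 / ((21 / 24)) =2522 / 7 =360.29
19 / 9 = 2.11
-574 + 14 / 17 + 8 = -9608 / 17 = -565.18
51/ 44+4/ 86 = 2281/ 1892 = 1.21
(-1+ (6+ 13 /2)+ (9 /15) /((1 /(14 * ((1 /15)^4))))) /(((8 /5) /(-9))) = -1940653 /30000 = -64.69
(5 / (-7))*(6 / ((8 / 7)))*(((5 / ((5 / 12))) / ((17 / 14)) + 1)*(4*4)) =-652.94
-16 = -16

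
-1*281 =-281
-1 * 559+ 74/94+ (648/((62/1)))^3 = 816977852/1400177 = 583.48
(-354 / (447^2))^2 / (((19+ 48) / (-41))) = -570884 / 297209293803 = -0.00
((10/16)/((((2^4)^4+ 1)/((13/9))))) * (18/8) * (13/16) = 845/33554944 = 0.00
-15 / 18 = -5 / 6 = -0.83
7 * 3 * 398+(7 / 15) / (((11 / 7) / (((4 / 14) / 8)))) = 5516287 / 660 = 8358.01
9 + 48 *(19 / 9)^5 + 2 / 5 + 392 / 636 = 10550905003 / 5215995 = 2022.80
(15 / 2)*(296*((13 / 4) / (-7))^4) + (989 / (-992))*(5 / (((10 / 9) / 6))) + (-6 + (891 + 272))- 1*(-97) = 6336698535 / 4763584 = 1330.24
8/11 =0.73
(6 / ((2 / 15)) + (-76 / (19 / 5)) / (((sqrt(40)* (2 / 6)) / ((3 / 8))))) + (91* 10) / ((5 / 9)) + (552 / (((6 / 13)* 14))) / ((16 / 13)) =1748.85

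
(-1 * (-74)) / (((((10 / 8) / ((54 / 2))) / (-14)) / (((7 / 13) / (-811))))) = 14.86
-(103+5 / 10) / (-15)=69 / 10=6.90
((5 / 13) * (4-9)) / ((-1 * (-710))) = -5 / 1846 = -0.00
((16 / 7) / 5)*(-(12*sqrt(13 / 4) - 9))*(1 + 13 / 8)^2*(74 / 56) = 2997 / 80 - 999*sqrt(13) / 40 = -52.59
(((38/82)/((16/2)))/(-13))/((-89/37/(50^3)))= 10984375/47437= 231.56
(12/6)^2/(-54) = -2/27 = -0.07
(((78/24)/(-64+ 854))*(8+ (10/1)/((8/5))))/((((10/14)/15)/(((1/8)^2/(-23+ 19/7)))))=-108927/114872320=-0.00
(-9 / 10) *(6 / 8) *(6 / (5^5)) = -81 / 62500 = -0.00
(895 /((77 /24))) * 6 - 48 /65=1673.03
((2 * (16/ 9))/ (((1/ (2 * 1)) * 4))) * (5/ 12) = 0.74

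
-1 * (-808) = 808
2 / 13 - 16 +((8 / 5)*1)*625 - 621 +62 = 5527 / 13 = 425.15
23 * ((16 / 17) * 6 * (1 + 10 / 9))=13984 / 51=274.20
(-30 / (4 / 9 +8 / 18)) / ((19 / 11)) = -1485 / 76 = -19.54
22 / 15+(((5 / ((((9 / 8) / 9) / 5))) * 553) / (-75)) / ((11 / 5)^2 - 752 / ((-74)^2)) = -753516122 / 2414235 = -312.11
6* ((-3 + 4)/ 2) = 3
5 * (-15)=-75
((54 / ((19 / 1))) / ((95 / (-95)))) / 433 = -54 / 8227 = -0.01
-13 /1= -13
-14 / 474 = -7 / 237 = -0.03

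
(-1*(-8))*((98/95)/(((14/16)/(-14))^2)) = 200704/95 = 2112.67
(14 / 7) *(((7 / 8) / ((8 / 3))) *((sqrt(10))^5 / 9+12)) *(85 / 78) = 1785 / 208+14875 *sqrt(10) / 1872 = 33.71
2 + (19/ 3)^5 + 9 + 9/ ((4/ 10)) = 4968479/ 486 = 10223.21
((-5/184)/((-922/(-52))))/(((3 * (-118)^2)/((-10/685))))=65/121356933384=0.00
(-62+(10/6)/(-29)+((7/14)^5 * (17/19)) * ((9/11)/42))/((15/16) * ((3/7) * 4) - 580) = 0.11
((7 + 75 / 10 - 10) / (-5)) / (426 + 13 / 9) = -81 / 38470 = -0.00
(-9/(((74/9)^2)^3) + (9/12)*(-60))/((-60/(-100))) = -12315494734815/164206490176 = -75.00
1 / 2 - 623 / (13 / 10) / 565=-1023 / 2938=-0.35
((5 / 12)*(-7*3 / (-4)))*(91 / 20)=637 / 64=9.95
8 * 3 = 24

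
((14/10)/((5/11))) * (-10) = -154/5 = -30.80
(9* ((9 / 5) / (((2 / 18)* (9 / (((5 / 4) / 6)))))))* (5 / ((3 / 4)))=45 / 2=22.50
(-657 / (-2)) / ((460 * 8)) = 657 / 7360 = 0.09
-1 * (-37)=37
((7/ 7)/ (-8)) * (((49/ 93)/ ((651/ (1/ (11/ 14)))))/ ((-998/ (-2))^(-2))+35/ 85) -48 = -1036569031/ 12938904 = -80.11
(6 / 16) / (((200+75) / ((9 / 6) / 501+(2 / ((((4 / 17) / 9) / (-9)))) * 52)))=-35873601 / 734800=-48.82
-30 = -30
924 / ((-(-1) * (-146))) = -462 / 73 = -6.33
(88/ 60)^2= 2.15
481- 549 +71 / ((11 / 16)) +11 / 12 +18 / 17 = 83585 / 2244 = 37.25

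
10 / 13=0.77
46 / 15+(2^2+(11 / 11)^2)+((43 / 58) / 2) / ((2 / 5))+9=62617 / 3480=17.99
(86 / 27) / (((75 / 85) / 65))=19006 / 81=234.64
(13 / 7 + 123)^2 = 763876 / 49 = 15589.31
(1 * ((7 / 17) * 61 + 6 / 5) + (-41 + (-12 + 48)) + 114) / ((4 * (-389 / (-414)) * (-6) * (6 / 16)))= -529092 / 33065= -16.00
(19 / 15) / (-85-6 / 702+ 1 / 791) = -586131 / 39335845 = -0.01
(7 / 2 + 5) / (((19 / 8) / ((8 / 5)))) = 5.73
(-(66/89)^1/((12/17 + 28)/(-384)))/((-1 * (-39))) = 17952/70577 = 0.25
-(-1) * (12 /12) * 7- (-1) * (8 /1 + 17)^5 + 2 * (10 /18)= 87890698 /9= 9765633.11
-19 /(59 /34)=-646 /59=-10.95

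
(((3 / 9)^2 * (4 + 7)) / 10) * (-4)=-22 / 45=-0.49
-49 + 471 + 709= 1131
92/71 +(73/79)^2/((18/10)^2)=1.56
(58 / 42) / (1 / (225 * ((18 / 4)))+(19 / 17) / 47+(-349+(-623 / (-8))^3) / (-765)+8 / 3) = -8007897600 / 3561661029563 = -0.00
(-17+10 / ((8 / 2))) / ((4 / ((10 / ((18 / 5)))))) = -725 / 72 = -10.07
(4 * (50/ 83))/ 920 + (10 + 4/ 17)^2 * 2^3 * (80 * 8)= 295920047525/ 551701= 536377.58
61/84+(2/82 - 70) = -238495/3444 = -69.25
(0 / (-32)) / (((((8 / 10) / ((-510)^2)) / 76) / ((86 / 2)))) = 0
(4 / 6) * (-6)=-4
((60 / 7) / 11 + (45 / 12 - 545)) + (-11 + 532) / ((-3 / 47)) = -8041391 / 924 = -8702.80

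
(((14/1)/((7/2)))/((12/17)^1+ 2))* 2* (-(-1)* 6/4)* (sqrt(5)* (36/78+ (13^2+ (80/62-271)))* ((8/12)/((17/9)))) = -1454400* sqrt(5)/9269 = -350.86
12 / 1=12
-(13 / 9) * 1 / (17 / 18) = -26 / 17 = -1.53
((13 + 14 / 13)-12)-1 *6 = -51 / 13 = -3.92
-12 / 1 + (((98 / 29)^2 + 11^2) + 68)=158461 / 841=188.42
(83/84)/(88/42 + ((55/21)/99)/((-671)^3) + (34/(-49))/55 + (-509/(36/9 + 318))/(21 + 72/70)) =46689278853685545/95016909731703998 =0.49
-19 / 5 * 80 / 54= -152 / 27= -5.63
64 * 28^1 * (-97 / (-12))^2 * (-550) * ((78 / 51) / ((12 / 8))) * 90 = -301389088000 / 51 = -5909589960.78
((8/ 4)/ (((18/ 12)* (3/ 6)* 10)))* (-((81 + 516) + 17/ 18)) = -21526/ 135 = -159.45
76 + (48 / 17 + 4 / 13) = 17488 / 221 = 79.13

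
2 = 2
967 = 967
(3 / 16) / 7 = 3 / 112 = 0.03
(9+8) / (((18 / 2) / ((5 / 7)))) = 85 / 63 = 1.35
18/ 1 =18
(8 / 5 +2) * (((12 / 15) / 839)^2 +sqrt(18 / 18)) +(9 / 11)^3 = 485758667403 / 117114856375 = 4.15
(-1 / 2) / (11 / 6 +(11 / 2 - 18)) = 3 / 64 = 0.05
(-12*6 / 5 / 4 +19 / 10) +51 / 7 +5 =741 / 70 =10.59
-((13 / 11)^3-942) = 1251605 / 1331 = 940.35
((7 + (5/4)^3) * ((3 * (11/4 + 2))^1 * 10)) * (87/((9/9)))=14207535/128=110996.37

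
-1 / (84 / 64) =-16 / 21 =-0.76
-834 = -834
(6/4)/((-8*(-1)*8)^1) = 3/128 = 0.02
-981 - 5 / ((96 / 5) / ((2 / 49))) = -981.01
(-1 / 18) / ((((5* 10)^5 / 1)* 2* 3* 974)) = -1 / 32872500000000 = -0.00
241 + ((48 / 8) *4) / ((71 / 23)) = 17663 / 71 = 248.77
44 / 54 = 22 / 27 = 0.81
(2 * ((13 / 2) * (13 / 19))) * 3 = 26.68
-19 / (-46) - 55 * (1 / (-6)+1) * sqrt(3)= 19 / 46 - 275 * sqrt(3) / 6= -78.97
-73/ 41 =-1.78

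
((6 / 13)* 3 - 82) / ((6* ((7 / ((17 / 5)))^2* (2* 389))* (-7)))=0.00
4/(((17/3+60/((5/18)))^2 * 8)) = 9/884450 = 0.00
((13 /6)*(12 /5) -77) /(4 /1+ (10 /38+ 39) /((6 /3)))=-6821 /2245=-3.04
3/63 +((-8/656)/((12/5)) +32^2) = 7053605/6888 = 1024.04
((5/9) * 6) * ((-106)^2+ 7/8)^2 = 13468518375/32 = 420891199.22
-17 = -17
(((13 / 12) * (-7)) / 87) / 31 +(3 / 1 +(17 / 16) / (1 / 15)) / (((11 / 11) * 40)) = 2437013 / 5178240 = 0.47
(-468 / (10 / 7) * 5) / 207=-182 / 23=-7.91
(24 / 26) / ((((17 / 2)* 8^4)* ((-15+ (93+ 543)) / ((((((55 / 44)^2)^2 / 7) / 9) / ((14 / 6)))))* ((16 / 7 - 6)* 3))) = -625 / 9821694984192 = -0.00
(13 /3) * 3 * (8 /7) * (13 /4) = 338 /7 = 48.29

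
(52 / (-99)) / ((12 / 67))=-871 / 297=-2.93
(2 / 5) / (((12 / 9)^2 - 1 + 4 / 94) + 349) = 423 / 369935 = 0.00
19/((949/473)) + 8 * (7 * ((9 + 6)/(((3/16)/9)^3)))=88159527707/949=92897289.47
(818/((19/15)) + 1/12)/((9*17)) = 147259/34884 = 4.22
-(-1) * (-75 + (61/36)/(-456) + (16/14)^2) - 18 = -73760077/804384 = -91.70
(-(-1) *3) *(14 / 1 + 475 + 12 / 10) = 7353 / 5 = 1470.60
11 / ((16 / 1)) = 11 / 16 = 0.69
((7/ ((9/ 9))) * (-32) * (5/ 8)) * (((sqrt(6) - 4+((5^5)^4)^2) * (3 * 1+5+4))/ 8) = -1909938873723149299621582030410 - 210 * sqrt(6) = -1909938873723149299621582000000.00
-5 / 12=-0.42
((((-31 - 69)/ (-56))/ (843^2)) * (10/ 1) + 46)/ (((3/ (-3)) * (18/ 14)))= -228829103/ 6395841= -35.78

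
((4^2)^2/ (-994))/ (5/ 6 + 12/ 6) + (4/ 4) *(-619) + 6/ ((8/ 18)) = -10233275/ 16898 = -605.59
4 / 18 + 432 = 3890 / 9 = 432.22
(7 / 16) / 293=0.00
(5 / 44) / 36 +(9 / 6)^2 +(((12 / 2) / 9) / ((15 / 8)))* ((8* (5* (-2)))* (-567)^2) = -14485004815 / 1584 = -9144573.75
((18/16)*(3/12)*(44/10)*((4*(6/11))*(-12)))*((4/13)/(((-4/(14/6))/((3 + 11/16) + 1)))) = 2835/104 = 27.26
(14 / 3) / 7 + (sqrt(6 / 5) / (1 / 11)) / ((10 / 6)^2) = 2 / 3 + 99 * sqrt(30) / 125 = 5.00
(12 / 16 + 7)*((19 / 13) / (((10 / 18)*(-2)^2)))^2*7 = 6345297 / 270400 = 23.47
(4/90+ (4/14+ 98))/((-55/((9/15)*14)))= -61948/4125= -15.02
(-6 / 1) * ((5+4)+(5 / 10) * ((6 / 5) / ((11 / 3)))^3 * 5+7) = -3211896 / 33275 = -96.53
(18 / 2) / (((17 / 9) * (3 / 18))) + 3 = 537 / 17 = 31.59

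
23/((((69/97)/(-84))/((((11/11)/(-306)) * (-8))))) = -10864/153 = -71.01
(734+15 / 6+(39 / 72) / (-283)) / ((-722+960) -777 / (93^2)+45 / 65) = 3.09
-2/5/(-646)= 1/1615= 0.00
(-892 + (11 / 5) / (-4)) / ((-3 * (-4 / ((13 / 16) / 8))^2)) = 3016819 / 15728640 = 0.19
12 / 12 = 1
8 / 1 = 8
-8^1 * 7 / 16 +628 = 1249 / 2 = 624.50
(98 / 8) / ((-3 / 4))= -49 / 3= -16.33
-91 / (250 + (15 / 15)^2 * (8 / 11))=-143 / 394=-0.36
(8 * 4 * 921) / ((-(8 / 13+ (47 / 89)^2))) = -1011606752 / 30695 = -32956.73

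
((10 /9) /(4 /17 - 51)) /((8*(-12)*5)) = 17 /372816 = 0.00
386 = 386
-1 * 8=-8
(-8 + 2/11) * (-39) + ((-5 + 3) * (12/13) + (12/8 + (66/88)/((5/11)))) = 875769/2860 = 306.21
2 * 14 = 28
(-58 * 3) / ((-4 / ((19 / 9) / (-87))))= -19 / 18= -1.06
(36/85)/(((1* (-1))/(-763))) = 27468/85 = 323.15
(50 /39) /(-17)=-50 /663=-0.08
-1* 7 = -7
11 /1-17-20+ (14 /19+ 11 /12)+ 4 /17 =-93455 /3876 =-24.11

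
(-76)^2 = 5776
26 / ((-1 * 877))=-26 / 877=-0.03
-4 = -4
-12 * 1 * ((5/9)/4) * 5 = -8.33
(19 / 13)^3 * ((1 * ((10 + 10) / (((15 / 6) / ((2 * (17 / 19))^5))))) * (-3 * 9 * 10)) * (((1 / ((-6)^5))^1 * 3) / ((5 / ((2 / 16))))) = 2839714 / 2379351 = 1.19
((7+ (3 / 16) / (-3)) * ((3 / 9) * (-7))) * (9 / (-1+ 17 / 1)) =-2331 / 256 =-9.11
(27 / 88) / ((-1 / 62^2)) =-25947 / 22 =-1179.41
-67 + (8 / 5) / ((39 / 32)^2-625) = -213898657 / 3192395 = -67.00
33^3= 35937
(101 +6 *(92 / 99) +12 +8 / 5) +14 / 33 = 603 / 5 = 120.60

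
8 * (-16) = -128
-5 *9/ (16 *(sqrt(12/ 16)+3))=-0.73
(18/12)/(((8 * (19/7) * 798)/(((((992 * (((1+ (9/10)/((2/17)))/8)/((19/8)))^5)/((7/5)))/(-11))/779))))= -4803880654883/34314949453079680000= -0.00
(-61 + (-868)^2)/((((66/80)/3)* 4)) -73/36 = 271209877/396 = 684873.43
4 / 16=1 / 4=0.25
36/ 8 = 9/ 2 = 4.50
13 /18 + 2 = 49 /18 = 2.72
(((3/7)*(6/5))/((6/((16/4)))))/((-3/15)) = -12/7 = -1.71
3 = 3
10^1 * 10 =100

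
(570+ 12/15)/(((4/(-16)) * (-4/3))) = 8562/5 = 1712.40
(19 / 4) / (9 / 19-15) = -361 / 1104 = -0.33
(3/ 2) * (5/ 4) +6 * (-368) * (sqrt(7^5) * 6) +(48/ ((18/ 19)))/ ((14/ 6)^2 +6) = 5193/ 824 - 649152 * sqrt(7) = -1717488.45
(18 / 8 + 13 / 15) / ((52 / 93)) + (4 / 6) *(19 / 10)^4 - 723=-276407779 / 390000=-708.74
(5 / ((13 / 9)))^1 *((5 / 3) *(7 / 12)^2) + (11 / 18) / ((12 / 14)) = 15029 / 5616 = 2.68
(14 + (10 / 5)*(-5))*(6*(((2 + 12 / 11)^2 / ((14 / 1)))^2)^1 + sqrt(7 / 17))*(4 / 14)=8*sqrt(119) / 119 + 16036032 / 5021863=3.93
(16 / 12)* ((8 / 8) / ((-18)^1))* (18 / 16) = -1 / 12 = -0.08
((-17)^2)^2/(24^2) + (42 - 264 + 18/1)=-33983/576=-59.00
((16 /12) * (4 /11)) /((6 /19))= 152 /99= 1.54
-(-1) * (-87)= -87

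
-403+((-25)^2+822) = 1044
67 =67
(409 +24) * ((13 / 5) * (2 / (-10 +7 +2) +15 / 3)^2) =50661 / 5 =10132.20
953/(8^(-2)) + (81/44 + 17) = 2684477/44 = 61010.84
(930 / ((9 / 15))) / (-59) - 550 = -34000 / 59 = -576.27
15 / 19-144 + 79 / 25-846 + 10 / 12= -2807869 / 2850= -985.22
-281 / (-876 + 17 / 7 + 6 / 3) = 1967 / 6101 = 0.32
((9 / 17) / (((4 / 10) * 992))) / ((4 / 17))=45 / 7936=0.01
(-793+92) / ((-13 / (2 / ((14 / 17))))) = 11917 / 91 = 130.96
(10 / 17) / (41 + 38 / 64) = 320 / 22627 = 0.01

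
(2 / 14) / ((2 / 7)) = 1 / 2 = 0.50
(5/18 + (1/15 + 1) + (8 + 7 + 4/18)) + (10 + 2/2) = 827/30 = 27.57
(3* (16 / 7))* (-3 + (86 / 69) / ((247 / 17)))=-794672 / 39767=-19.98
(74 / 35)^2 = 5476 / 1225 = 4.47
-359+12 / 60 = -1794 / 5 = -358.80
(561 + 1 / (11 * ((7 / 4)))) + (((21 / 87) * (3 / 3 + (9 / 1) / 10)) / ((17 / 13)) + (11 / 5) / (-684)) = 14576918395 / 25965324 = 561.40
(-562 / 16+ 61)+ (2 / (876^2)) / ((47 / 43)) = 116653153 / 4508334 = 25.88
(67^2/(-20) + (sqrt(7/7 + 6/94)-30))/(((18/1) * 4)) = -5089/1440 + 5 * sqrt(94)/3384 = -3.52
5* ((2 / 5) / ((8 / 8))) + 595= 597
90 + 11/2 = 191/2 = 95.50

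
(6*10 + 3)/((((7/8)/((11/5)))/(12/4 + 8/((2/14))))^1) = 46728/5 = 9345.60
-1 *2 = -2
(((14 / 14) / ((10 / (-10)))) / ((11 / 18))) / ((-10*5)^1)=0.03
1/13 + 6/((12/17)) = 223/26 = 8.58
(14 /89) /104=7 /4628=0.00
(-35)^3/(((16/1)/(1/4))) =-669.92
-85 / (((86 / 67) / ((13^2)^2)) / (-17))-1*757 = 2765068113 / 86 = 32151954.80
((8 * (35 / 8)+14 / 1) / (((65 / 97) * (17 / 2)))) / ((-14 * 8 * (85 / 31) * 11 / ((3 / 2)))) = -63147 / 16530800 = -0.00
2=2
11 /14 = 0.79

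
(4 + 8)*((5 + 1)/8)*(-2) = -18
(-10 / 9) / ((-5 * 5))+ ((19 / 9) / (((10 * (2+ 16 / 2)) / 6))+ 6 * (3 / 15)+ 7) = 8.37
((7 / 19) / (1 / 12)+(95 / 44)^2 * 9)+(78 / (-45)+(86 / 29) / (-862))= 307852904719 / 6896448240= 44.64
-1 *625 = -625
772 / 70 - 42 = -1084 / 35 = -30.97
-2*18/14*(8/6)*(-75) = 1800/7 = 257.14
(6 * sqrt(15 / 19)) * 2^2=24 * sqrt(285) / 19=21.32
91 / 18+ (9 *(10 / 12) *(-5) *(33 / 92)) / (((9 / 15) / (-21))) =787997 / 1656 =475.84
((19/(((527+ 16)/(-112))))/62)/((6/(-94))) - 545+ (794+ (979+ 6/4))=124277057/100998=1230.49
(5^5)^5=298023223876953125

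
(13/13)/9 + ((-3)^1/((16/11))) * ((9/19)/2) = -2065/5472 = -0.38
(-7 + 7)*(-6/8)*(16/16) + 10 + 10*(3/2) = 25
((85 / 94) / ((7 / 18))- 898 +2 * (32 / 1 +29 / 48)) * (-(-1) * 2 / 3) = -6557363 / 11844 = -553.64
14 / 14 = 1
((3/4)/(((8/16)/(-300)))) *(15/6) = -1125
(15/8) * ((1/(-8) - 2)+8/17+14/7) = 0.65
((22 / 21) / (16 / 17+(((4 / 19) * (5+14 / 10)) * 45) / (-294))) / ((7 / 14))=24871 / 8724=2.85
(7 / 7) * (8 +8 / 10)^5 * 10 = 329832448 / 625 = 527731.92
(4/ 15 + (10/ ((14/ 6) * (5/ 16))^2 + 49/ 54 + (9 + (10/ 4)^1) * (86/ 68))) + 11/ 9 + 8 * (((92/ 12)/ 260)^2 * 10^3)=42.70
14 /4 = 7 /2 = 3.50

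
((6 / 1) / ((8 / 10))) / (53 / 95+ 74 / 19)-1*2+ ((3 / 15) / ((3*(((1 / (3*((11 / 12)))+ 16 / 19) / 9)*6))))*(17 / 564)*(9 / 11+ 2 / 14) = -0.31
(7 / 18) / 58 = 7 / 1044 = 0.01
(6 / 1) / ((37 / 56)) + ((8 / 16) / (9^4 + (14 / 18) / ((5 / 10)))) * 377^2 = 87019293 / 4370662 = 19.91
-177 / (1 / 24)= -4248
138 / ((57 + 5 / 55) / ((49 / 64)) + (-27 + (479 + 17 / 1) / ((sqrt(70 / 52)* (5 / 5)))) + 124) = -34392377250 / 222712325123 + 2840797344* sqrt(910) / 222712325123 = 0.23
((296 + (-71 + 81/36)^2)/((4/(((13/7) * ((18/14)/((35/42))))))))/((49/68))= 479514087/96040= 4992.86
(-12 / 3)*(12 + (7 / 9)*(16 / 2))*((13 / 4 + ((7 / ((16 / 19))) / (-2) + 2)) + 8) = -3977 / 6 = -662.83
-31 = -31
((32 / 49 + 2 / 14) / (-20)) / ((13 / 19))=-57 / 980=-0.06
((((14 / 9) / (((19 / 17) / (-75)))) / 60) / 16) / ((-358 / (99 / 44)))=595 / 870656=0.00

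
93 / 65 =1.43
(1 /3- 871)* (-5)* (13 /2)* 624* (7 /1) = 123599840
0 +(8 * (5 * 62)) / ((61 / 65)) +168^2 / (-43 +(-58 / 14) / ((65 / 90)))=558250576 / 270535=2063.51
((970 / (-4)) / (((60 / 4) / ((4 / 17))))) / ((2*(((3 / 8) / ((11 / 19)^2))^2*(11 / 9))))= -8262848 / 6646371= -1.24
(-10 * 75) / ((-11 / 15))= 11250 / 11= 1022.73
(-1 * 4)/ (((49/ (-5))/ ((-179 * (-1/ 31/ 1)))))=3580/ 1519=2.36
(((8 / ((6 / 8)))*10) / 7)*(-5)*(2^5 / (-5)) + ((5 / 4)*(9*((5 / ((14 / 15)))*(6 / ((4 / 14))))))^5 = 2234572522613860934945 / 688128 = 3247321025468896.68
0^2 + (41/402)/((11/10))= 205/2211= 0.09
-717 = -717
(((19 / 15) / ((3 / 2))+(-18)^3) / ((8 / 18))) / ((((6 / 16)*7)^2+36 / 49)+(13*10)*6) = -205723168 / 12349965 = -16.66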